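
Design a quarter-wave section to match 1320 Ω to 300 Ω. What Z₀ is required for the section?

Z_qwt = √(Z_0·R_L) = √(300 × 1320) = √396000

Z_qwt ≈ 629 Ω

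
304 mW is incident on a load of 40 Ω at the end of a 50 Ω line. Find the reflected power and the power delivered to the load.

Γ = (40 − 50)/(40 + 50) = -0.111
|Γ|² = 0.0123
P_refl = |Γ|²·P_inc = 3.75 mW, P_del = (1 − |Γ|²)·P_inc = 300 mW

P_reflected ≈ 3.75 mW; P_delivered ≈ 300 mW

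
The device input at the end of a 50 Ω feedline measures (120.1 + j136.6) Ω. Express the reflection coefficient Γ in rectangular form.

Γ ≈ 0.643 + j0.287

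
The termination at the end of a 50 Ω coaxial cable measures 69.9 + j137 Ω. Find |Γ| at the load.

|Γ| ≈ 0.76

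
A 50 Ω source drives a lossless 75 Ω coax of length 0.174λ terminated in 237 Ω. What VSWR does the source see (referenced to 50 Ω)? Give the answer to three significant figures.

VSWR ≈ 2.71

βl = 2π × 0.174 = 62.6°
tan(βl) = 1.93
Z_in = Z_0·(Z_L + jZ_0·tanβl)/(Z_0 + jZ_L·tanβl) = 29.3 − j34 Ω
Γ_s = (Z_in − Z_s)/(Z_in + Z_s) = (-20.7 − j34)/(79.3 − j34), |Γ_s| = 0.461
VSWR = (1 + |Γ_s|)/(1 − |Γ_s|)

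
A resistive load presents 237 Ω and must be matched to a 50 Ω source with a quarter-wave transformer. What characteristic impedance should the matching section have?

Z_qwt = √(Z_0·R_L) = √(50 × 237) = √11850

Z_qwt ≈ 109 Ω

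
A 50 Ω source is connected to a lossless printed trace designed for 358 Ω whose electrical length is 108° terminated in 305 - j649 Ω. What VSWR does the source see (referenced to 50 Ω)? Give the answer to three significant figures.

VSWR ≈ 20.2

tan(βl) = -3.08
Z_in = Z_0·(Z_L + jZ_0·tanβl)/(Z_0 + jZ_L·tanβl) = 115 + j317 Ω
Γ_s = (Z_in − Z_s)/(Z_in + Z_s) = (64.7 + j317)/(165 + j317), |Γ_s| = 0.905
VSWR = (1 + |Γ_s|)/(1 − |Γ_s|)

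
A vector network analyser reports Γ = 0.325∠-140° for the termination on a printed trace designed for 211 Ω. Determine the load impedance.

Z_L = Z_0·(1 + Γ)/(1 − Γ) = 211·(0.751 − j0.209)/(1.25 + j0.209)

Z_L ≈ 118 − j55 Ω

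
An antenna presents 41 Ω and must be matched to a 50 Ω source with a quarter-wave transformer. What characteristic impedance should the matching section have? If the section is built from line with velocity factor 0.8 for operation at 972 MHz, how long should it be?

Z_qwt = √(Z_0·R_L) = √(50 × 41) = √2050
λ = 0.8·c/f = 0.247 m, so l = λ/4 = 0.0617 m

Z_qwt ≈ 45.3 Ω; length ≈ 6.17 cm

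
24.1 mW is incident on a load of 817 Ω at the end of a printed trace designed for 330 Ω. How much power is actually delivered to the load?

Γ = (817 − 330)/(817 + 330) = 0.425
|Γ|² = 0.18
P_refl = |Γ|²·P_inc = 4.34 mW, P_del = (1 − |Γ|²)·P_inc = 19.8 mW

P_delivered ≈ 19.8 mW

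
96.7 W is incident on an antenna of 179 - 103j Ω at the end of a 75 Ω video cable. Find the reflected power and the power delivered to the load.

P_reflected ≈ 27.6 W; P_delivered ≈ 69.1 W

|Γ| = |(104 − j103)/(254 − j103)| = 0.534
|Γ|² = 0.285
P_refl = |Γ|²·P_inc = 27.6 W, P_del = (1 − |Γ|²)·P_inc = 69.1 W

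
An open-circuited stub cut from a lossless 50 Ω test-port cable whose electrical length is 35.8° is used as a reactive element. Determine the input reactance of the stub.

tan(βl) = 0.721
For an open-circuited stub, Z_in = −jZ_0·cot(βl) = −jZ_0/tan(βl)

X_in ≈ -69.3 Ω (capacitive)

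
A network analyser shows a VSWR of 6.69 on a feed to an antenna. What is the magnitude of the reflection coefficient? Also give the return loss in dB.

|Γ| = (S − 1)/(S + 1) = (6.69 − 1)/(6.69 + 1) = 5.69/7.69
RL = −20·log₁₀|Γ| = −20·log₁₀(0.74)

|Γ| ≈ 0.74; return loss ≈ 2.62 dB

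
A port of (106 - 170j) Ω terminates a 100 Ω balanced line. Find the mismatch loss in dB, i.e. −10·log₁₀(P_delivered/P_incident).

mismatch loss ≈ 2.26 dB

Γ = (6 − j170)/(206 − j170), |Γ| = 0.637
|Γ|² = 0.406, so P_del/P_inc = 1 − |Γ|² = 0.594
ML = −10·log₁₀(1 − |Γ|²)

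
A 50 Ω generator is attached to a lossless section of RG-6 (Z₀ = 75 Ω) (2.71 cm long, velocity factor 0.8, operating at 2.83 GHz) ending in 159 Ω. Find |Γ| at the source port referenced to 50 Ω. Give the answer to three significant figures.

|Γ| ≈ 0.29

λ = v/f = 0.8·c / 2.83 GHz = 0.0848 m
βl = 2π·l/λ = 2π × 0.32 = 115°
tan(βl) = -2.14
Z_in = Z_0·(Z_L + jZ_0·tanβl)/(Z_0 + jZ_L·tanβl) = 41.1 + j26 Ω
Γ_s = (Z_in − Z_s)/(Z_in + Z_s) = (-8.9 + j26)/(91.1 + j26), |Γ_s| = 0.29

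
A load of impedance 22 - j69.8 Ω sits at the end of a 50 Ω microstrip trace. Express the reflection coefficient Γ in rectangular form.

Γ ≈ 0.284 − j0.694

Γ = (Z_L − Z_0)/(Z_L + Z_0) = (-28 − j69.8)/(72 − j69.8)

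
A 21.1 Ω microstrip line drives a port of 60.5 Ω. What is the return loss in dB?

Γ = (60.5 − 21.1)/(60.5 + 21.1) = 0.483
RL = −20·log₁₀|Γ| = −20·log₁₀(0.483)

RL ≈ 6.32 dB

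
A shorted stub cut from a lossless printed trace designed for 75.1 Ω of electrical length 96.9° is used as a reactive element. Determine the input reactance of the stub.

tan(βl) = -8.26
For a shorted stub, Z_in = jZ_0·tan(βl)

X_in ≈ -621 Ω (capacitive)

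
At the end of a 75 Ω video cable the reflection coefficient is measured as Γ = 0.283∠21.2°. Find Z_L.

Z_L = Z_0·(1 + Γ)/(1 − Γ) = 75·(1.26 + j0.102)/(0.736 − j0.102)

Z_L ≈ 125 + j27.8 Ω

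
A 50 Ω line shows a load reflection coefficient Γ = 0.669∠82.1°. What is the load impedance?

Z_L ≈ 21.9 + j52.4 Ω

Z_L = Z_0·(1 + Γ)/(1 − Γ) = 50·(1.09 + j0.663)/(0.908 − j0.663)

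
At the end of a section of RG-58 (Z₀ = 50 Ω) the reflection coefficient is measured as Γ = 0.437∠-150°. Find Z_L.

Z_L = Z_0·(1 + Γ)/(1 − Γ) = 50·(0.622 − j0.218)/(1.38 + j0.218)

Z_L ≈ 20.8 − j11.2 Ω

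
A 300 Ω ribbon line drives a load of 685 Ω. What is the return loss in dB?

RL ≈ 8.16 dB

Γ = (685 − 300)/(685 + 300) = 0.391
RL = −20·log₁₀|Γ| = −20·log₁₀(0.391)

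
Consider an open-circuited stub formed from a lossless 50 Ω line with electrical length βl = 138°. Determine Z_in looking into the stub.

tan(βl) = -0.9
For an open-circuited stub, Z_in = −jZ_0·cot(βl) = −jZ_0/tan(βl)

Z_in ≈ +j55.5 Ω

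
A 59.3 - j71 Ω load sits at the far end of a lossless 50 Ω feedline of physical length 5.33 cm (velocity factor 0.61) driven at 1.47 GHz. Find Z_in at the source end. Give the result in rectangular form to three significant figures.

Z_in ≈ 171 + j10.4 Ω

λ = v/f = 0.61·c / 1.47 GHz = 0.124 m
βl = 2π·l/λ = 2π × 0.428 = 154°
tan(βl) = tan(154°) = -0.485
Z_in = Z_0·(Z_L + jZ_0·tanβl)/(Z_0 + jZ_L·tanβl)
     = 50·(59.3 − j95.2)/(15.6 − j28.8)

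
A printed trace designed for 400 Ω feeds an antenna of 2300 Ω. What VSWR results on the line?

VSWR ≈ 5.75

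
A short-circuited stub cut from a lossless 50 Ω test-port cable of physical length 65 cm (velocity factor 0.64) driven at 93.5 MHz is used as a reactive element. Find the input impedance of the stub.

λ = v/f = 0.64·c / 93.5 MHz = 2.05 m
βl = 2π·l/λ = 2π × 0.317 = 114°
tan(βl) = -2.25
For a short-circuited stub, Z_in = jZ_0·tan(βl)

Z_in ≈ −j113 Ω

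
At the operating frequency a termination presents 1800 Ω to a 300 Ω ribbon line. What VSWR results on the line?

For a purely resistive load, VSWR = R_L/Z_0 or Z_0/R_L (whichever > 1) = 1800/300

VSWR ≈ 6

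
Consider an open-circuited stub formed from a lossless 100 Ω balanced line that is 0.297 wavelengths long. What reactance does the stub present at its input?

βl = 2π × 0.297 = 107°
tan(βl) = -3.29
For an open-circuited stub, Z_in = −jZ_0·cot(βl) = −jZ_0/tan(βl)

X_in ≈ 30.4 Ω (inductive)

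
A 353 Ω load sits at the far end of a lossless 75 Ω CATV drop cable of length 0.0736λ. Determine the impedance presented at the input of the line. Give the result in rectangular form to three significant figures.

βl = 2π × 0.0736 = 26.5°
tan(βl) = tan(26.5°) = 0.498
Z_in = Z_0·(Z_L + jZ_0·tanβl)/(Z_0 + jZ_L·tanβl)
     = 75·(353 + j37.4)/(75 + j176)

Z_in ≈ 67.8 − j122 Ω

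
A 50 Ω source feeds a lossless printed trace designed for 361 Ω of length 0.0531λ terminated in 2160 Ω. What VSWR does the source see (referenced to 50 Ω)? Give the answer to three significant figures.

VSWR ≈ 38.8

βl = 2π × 0.0531 = 19.1°
tan(βl) = 0.347
Z_in = Z_0·(Z_L + jZ_0·tanβl)/(Z_0 + jZ_L·tanβl) = 456 − j821 Ω
Γ_s = (Z_in − Z_s)/(Z_in + Z_s) = (406 − j821)/(506 − j821), |Γ_s| = 0.95
VSWR = (1 + |Γ_s|)/(1 − |Γ_s|)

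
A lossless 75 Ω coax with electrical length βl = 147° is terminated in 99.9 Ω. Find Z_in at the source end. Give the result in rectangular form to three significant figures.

tan(βl) = tan(147°) = -0.649
Z_in = Z_0·(Z_L + jZ_0·tanβl)/(Z_0 + jZ_L·tanβl)
     = 75·(99.9 − j48.7)/(75 − j64.9)

Z_in ≈ 81.2 + j21.6 Ω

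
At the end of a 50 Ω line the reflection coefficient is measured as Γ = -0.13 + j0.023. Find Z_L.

Z_L = Z_0·(1 + Γ)/(1 − Γ) = 50·(0.87 + j0.023)/(1.13 − j0.023)

Z_L ≈ 38.5 + j1.8 Ω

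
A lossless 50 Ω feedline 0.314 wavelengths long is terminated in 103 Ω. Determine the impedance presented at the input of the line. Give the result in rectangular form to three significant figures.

Z_in ≈ 27.5 + j15.6 Ω

βl = 2π × 0.314 = 113°
tan(βl) = tan(113°) = -2.35
Z_in = Z_0·(Z_L + jZ_0·tanβl)/(Z_0 + jZ_L·tanβl)
     = 50·(103 − j118)/(50 − j242)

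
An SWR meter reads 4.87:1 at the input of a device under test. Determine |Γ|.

|Γ| ≈ 0.659

|Γ| = (S − 1)/(S + 1) = (4.87 − 1)/(4.87 + 1) = 3.87/5.87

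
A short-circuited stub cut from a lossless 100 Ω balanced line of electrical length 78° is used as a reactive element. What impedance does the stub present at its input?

Z_in ≈ +j470 Ω

tan(βl) = 4.7
For a short-circuited stub, Z_in = jZ_0·tan(βl)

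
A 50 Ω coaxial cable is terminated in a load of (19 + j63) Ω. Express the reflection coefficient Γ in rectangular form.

Γ ≈ 0.21 + j0.722

Γ = (Z_L − Z_0)/(Z_L + Z_0) = (-31 + j63)/(69 + j63)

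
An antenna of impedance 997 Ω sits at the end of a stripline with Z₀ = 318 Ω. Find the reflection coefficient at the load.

Γ = 0.516

Γ = (Z_L − Z_0)/(Z_L + Z_0) = (997 − 318)/(997 + 318) = 679/1315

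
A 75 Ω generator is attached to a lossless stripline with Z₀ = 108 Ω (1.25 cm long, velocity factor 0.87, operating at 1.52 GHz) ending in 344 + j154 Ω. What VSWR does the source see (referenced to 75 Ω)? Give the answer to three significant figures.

λ = v/f = 0.87·c / 1.52 GHz = 0.172 m
βl = 2π·l/λ = 2π × 0.0728 = 26.2°
tan(βl) = 0.492
Z_in = Z_0·(Z_L + jZ_0·tanβl)/(Z_0 + jZ_L·tanβl) = 168 − j188 Ω
Γ_s = (Z_in − Z_s)/(Z_in + Z_s) = (92.8 − j188)/(243 − j188), |Γ_s| = 0.682
VSWR = (1 + |Γ_s|)/(1 − |Γ_s|)

VSWR ≈ 5.29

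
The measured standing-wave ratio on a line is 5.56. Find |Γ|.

|Γ| ≈ 0.695

|Γ| = (S − 1)/(S + 1) = (5.56 − 1)/(5.56 + 1) = 4.56/6.56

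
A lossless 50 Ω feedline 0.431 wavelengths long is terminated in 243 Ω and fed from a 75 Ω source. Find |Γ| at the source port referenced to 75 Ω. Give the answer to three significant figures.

βl = 2π × 0.431 = 155°
tan(βl) = -0.463
Z_in = Z_0·(Z_L + jZ_0·tanβl)/(Z_0 + jZ_L·tanβl) = 48.7 + j86.4 Ω
Γ_s = (Z_in − Z_s)/(Z_in + Z_s) = (-26.3 + j86.4)/(124 + j86.4), |Γ_s| = 0.599

|Γ| ≈ 0.599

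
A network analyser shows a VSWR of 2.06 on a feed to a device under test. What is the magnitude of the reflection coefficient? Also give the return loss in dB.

|Γ| ≈ 0.346; return loss ≈ 9.21 dB

|Γ| = (S − 1)/(S + 1) = (2.06 − 1)/(2.06 + 1) = 1.06/3.06
RL = −20·log₁₀|Γ| = −20·log₁₀(0.346)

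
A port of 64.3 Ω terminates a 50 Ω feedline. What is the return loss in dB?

Γ = (64.3 − 50)/(64.3 + 50) = 0.125
RL = −20·log₁₀|Γ| = −20·log₁₀(0.125)

RL ≈ 18.1 dB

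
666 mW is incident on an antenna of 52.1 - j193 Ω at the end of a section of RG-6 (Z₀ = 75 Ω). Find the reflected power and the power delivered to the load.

|Γ| = |(-22.9 − j193)/(127.1 − j193)| = 0.841
|Γ|² = 0.707
P_refl = |Γ|²·P_inc = 471 mW, P_del = (1 − |Γ|²)·P_inc = 195 mW

P_reflected ≈ 471 mW; P_delivered ≈ 195 mW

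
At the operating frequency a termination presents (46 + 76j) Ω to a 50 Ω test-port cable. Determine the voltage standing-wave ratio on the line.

VSWR ≈ 4.28

Γ = (Z_L − Z_0)/(Z_L + Z_0) = (-4 + j76)/(96 + j76)
|Γ| = 76.1/122 = 0.622
VSWR = (1 + |Γ|)/(1 − |Γ|) = 1.62/0.378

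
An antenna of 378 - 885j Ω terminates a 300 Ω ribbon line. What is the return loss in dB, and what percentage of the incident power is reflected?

RL ≈ 1.97 dB; 63.5% of incident power reflected

Γ = (78 − j885)/(678 − j885), |Γ| = 0.797
RL = −20·log₁₀(0.797) = 1.97 dB
P_refl/P_inc = |Γ|² = 0.635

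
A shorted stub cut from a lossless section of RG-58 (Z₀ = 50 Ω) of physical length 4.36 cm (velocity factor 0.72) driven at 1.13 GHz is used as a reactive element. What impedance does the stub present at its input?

Z_in ≈ +j361 Ω

λ = v/f = 0.72·c / 1.13 GHz = 0.191 m
βl = 2π·l/λ = 2π × 0.228 = 82.1°
tan(βl) = 7.22
For a shorted stub, Z_in = jZ_0·tan(βl)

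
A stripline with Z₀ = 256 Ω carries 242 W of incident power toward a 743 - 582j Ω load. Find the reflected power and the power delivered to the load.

P_reflected ≈ 104 W; P_delivered ≈ 138 W

|Γ| = |(487 − j582)/(999 − j582)| = 0.656
|Γ|² = 0.431
P_refl = |Γ|²·P_inc = 104 W, P_del = (1 − |Γ|²)·P_inc = 138 W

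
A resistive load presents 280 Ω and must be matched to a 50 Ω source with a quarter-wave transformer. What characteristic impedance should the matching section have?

Z_qwt ≈ 118 Ω

Z_qwt = √(Z_0·R_L) = √(50 × 280) = √14000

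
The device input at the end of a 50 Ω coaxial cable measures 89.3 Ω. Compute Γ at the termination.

Γ = (Z_L − Z_0)/(Z_L + Z_0) = (89.3 − 50)/(89.3 + 50) = 39.3/139.3

Γ = 0.282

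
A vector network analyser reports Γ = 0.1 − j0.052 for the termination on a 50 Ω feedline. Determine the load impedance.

Z_L = Z_0·(1 + Γ)/(1 − Γ) = 50·(1.1 − j0.052)/(0.9 + j0.052)

Z_L ≈ 60.7 − j6.4 Ω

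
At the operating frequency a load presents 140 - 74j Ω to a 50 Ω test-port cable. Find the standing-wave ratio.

Γ = (Z_L − Z_0)/(Z_L + Z_0) = (90 − j74)/(190 − j74)
|Γ| = 117/204 = 0.571
VSWR = (1 + |Γ|)/(1 − |Γ|) = 1.57/0.429

VSWR ≈ 3.67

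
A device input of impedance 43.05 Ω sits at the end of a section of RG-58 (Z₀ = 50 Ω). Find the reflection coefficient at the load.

Γ = -0.0747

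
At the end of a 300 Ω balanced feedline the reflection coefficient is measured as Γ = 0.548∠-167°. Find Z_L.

Z_L ≈ 88.6 − j31.2 Ω

Z_L = Z_0·(1 + Γ)/(1 − Γ) = 300·(0.466 − j0.123)/(1.53 + j0.123)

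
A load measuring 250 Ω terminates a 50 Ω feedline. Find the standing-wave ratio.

VSWR ≈ 5

Γ = (250 − 50)/(250 + 50) = 0.667
VSWR = (1 + 0.667)/(1 − 0.667)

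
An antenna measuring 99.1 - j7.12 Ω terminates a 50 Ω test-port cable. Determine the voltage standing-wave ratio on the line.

VSWR ≈ 2

Γ = (Z_L − Z_0)/(Z_L + Z_0) = (49.1 − j7.12)/(149.1 − j7.12)
|Γ| = 49.6/149 = 0.332
VSWR = (1 + |Γ|)/(1 − |Γ|) = 1.33/0.668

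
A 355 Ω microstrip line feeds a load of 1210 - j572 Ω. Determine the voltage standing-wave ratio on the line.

Γ = (Z_L − Z_0)/(Z_L + Z_0) = (855 − j572)/(1565 − j572)
|Γ| = 1030/1670 = 0.617
VSWR = (1 + |Γ|)/(1 − |Γ|) = 1.62/0.383

VSWR ≈ 4.23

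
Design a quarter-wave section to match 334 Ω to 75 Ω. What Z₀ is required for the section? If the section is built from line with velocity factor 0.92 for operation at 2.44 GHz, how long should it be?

Z_qwt ≈ 158 Ω; length ≈ 2.83 cm

Z_qwt = √(Z_0·R_L) = √(75 × 334) = √25050
λ = 0.92·c/f = 0.113 m, so l = λ/4 = 0.0283 m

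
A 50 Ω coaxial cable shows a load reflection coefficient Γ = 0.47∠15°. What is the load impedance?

Z_L = Z_0·(1 + Γ)/(1 − Γ) = 50·(1.45 + j0.122)/(0.546 − j0.122)

Z_L ≈ 124 + j38.9 Ω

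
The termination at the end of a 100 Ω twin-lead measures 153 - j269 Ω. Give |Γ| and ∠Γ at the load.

Γ ≈ 0.742 ∠ -32.1°

Γ = (Z_L − Z_0)/(Z_L + Z_0) = (53 − j269)/(253 − j269)
|Γ| = 274/369 = 0.742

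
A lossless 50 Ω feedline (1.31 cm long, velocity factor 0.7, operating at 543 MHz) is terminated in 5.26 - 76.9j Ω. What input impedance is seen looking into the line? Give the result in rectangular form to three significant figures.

Z_in ≈ 3.1 − j49.7 Ω

λ = v/f = 0.7·c / 543 MHz = 0.387 m
βl = 2π·l/λ = 2π × 0.0339 = 12.2°
tan(βl) = tan(12.2°) = 0.216
Z_in = Z_0·(Z_L + jZ_0·tanβl)/(Z_0 + jZ_L·tanβl)
     = 50·(5.26 − j66.1)/(66.6 + j1.14)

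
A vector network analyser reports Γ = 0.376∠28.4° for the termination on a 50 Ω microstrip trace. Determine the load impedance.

Z_L ≈ 89.5 + j37.3 Ω

Z_L = Z_0·(1 + Γ)/(1 − Γ) = 50·(1.33 + j0.179)/(0.669 − j0.179)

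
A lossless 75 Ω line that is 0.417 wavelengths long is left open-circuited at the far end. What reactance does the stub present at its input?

βl = 2π × 0.417 = 150°
tan(βl) = -0.575
For an open-circuited stub, Z_in = −jZ_0·cot(βl) = −jZ_0/tan(βl)

X_in ≈ 131 Ω (inductive)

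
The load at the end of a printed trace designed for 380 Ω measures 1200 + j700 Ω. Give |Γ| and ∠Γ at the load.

Γ ≈ 0.624 ∠ 16.6°

Γ = (Z_L − Z_0)/(Z_L + Z_0) = (820 + j700)/(1580 + j700)
|Γ| = 1080/1730 = 0.624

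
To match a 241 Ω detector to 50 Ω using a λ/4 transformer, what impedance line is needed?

Z_qwt ≈ 110 Ω

Z_qwt = √(Z_0·R_L) = √(50 × 241) = √12050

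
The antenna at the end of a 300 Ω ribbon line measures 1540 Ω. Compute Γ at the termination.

Γ = 0.674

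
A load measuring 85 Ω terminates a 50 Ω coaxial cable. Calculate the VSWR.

VSWR ≈ 1.7

Γ = (85 − 50)/(85 + 50) = 0.259
VSWR = (1 + 0.259)/(1 − 0.259)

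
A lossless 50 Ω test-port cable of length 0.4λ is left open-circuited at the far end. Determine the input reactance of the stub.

βl = 2π × 0.4 = 144°
tan(βl) = -0.727
For an open-circuited stub, Z_in = −jZ_0·cot(βl) = −jZ_0/tan(βl)

X_in ≈ 68.8 Ω (inductive)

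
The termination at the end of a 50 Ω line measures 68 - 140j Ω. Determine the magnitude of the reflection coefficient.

Γ = (Z_L − Z_0)/(Z_L + Z_0) = (18 − j140)/(118 − j140)
|Γ| = 141/183

|Γ| ≈ 0.771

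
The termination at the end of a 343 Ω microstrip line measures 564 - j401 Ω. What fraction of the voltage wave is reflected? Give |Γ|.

|Γ| ≈ 0.462

Γ = (Z_L − Z_0)/(Z_L + Z_0) = (221 − j401)/(907 − j401)
|Γ| = 458/992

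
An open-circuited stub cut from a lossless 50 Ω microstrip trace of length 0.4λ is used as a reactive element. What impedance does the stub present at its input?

Z_in ≈ +j68.8 Ω

βl = 2π × 0.4 = 144°
tan(βl) = -0.727
For an open-circuited stub, Z_in = −jZ_0·cot(βl) = −jZ_0/tan(βl)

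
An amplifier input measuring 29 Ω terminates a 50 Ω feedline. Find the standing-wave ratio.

Γ = (29 − 50)/(29 + 50) = -0.266
VSWR = (1 + 0.266)/(1 − 0.266)

VSWR ≈ 1.72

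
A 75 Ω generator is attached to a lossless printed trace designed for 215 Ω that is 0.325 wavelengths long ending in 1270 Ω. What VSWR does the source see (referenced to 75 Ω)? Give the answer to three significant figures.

βl = 2π × 0.325 = 117°
tan(βl) = -1.96
Z_in = Z_0·(Z_L + jZ_0·tanβl)/(Z_0 + jZ_L·tanβl) = 45.5 + j106 Ω
Γ_s = (Z_in − Z_s)/(Z_in + Z_s) = (-29.5 + j106)/(121 + j106), |Γ_s| = 0.684
VSWR = (1 + |Γ_s|)/(1 − |Γ_s|)

VSWR ≈ 5.34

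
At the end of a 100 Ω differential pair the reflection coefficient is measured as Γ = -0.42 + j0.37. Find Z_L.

Z_L ≈ 31.9 + j34.4 Ω

Z_L = Z_0·(1 + Γ)/(1 − Γ) = 100·(0.58 + j0.37)/(1.42 − j0.37)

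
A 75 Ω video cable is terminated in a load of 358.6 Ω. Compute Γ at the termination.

Γ = 0.654

Γ = (Z_L − Z_0)/(Z_L + Z_0) = (358.6 − 75)/(358.6 + 75) = 283.6/433.6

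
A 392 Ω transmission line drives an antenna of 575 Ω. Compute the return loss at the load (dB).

RL ≈ 14.5 dB

Γ = (575 − 392)/(575 + 392) = 0.189
RL = −20·log₁₀|Γ| = −20·log₁₀(0.189)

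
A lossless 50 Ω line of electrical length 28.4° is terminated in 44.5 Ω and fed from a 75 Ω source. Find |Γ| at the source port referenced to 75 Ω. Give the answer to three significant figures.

tan(βl) = 0.541
Z_in = Z_0·(Z_L + jZ_0·tanβl)/(Z_0 + jZ_L·tanβl) = 46.7 + j4.56 Ω
Γ_s = (Z_in − Z_s)/(Z_in + Z_s) = (-28.3 + j4.56)/(122 + j4.56), |Γ_s| = 0.235

|Γ| ≈ 0.235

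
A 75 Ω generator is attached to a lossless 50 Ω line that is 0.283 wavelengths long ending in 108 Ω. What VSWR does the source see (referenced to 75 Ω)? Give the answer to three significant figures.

βl = 2π × 0.283 = 102°
tan(βl) = -4.75
Z_in = Z_0·(Z_L + jZ_0·tanβl)/(Z_0 + jZ_L·tanβl) = 23.9 + j8.19 Ω
Γ_s = (Z_in − Z_s)/(Z_in + Z_s) = (-51.1 + j8.19)/(98.9 + j8.19), |Γ_s| = 0.521
VSWR = (1 + |Γ_s|)/(1 − |Γ_s|)

VSWR ≈ 3.17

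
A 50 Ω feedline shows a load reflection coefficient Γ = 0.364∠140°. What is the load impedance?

Z_L = Z_0·(1 + Γ)/(1 − Γ) = 50·(0.721 + j0.234)/(1.28 − j0.234)

Z_L ≈ 25.7 + j13.8 Ω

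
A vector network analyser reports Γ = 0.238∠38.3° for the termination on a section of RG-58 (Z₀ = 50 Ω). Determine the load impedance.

Z_L ≈ 69.1 + j21.6 Ω

Z_L = Z_0·(1 + Γ)/(1 − Γ) = 50·(1.19 + j0.148)/(0.813 − j0.148)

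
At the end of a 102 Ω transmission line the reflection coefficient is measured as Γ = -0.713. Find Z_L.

Z_L ≈ 17.1 Ω

Z_L = Z_0·(1 + Γ)/(1 − Γ) = 102·(0.287)/(1.71)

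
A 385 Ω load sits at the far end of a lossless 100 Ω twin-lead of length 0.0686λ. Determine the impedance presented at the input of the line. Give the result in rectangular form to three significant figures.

βl = 2π × 0.0686 = 24.7°
tan(βl) = tan(24.7°) = 0.46
Z_in = Z_0·(Z_L + jZ_0·tanβl)/(Z_0 + jZ_L·tanβl)
     = 100·(385 + j46)/(100 + j177)

Z_in ≈ 113 − j154 Ω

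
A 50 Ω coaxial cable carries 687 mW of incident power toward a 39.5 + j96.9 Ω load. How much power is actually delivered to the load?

|Γ| = |(-10.5 + j96.9)/(89.5 + j96.9)| = 0.739
|Γ|² = 0.546
P_refl = |Γ|²·P_inc = 375 mW, P_del = (1 − |Γ|²)·P_inc = 312 mW

P_delivered ≈ 312 mW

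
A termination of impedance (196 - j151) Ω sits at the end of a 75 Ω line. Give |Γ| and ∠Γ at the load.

Γ = (Z_L − Z_0)/(Z_L + Z_0) = (121 − j151)/(271 − j151)
|Γ| = 193/310 = 0.624

Γ ≈ 0.624 ∠ -22.2°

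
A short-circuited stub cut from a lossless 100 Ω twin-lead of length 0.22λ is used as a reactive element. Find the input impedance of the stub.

Z_in ≈ +j524 Ω

βl = 2π × 0.22 = 79.2°
tan(βl) = 5.24
For a short-circuited stub, Z_in = jZ_0·tan(βl)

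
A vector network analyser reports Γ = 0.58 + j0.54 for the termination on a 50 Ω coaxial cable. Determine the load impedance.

Z_L = Z_0·(1 + Γ)/(1 − Γ) = 50·(1.58 + j0.54)/(0.42 − j0.54)

Z_L ≈ 39.7 + j115 Ω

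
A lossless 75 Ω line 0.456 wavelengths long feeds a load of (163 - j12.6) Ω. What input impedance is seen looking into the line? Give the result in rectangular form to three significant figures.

Z_in ≈ 137 + j53 Ω

βl = 2π × 0.456 = 164°
tan(βl) = tan(164°) = -0.284
Z_in = Z_0·(Z_L + jZ_0·tanβl)/(Z_0 + jZ_L·tanβl)
     = 75·(163 − j33.9)/(71.4 − j46.2)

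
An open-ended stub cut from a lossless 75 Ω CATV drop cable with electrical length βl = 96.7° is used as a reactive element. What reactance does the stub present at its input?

X_in ≈ 8.81 Ω (inductive)

tan(βl) = -8.51
For an open-ended stub, Z_in = −jZ_0·cot(βl) = −jZ_0/tan(βl)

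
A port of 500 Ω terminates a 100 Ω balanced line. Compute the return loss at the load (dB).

Γ = (500 − 100)/(500 + 100) = 0.667
RL = −20·log₁₀|Γ| = −20·log₁₀(0.667)

RL ≈ 3.52 dB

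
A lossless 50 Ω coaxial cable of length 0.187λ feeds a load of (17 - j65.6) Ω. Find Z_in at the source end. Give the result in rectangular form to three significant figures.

Z_in ≈ 6.42 + j11.8 Ω

βl = 2π × 0.187 = 67.3°
tan(βl) = tan(67.3°) = 2.39
Z_in = Z_0·(Z_L + jZ_0·tanβl)/(Z_0 + jZ_L·tanβl)
     = 50·(17 + j54)/(207 + j40.7)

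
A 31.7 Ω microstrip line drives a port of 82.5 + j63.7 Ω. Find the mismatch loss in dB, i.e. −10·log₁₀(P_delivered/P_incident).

mismatch loss ≈ 2.13 dB

Γ = (50.8 + j63.7)/(114.2 + j63.7), |Γ| = 0.623
|Γ|² = 0.388, so P_del/P_inc = 1 − |Γ|² = 0.612
ML = −10·log₁₀(1 − |Γ|²)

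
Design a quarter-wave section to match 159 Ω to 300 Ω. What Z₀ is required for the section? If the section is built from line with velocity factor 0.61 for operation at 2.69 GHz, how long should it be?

Z_qwt = √(Z_0·R_L) = √(300 × 159) = √47700
λ = 0.61·c/f = 0.068 m, so l = λ/4 = 0.017 m

Z_qwt ≈ 218 Ω; length ≈ 1.7 cm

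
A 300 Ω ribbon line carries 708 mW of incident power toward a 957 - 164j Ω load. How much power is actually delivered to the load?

|Γ| = |(657 − j164)/(1257 − j164)| = 0.534
|Γ|² = 0.285
P_refl = |Γ|²·P_inc = 202 mW, P_del = (1 − |Γ|²)·P_inc = 506 mW

P_delivered ≈ 506 mW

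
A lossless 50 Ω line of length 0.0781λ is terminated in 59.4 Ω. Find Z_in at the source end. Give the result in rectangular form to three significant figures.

βl = 2π × 0.0781 = 28.1°
tan(βl) = tan(28.1°) = 0.534
Z_in = Z_0·(Z_L + jZ_0·tanβl)/(Z_0 + jZ_L·tanβl)
     = 50·(59.4 + j26.7)/(50 + j31.7)

Z_in ≈ 54.4 − j7.83 Ω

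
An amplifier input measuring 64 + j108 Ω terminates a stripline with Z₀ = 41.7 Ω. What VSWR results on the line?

Γ = (Z_L − Z_0)/(Z_L + Z_0) = (22.3 + j108)/(105.7 + j108)
|Γ| = 110/151 = 0.73
VSWR = (1 + |Γ|)/(1 − |Γ|) = 1.73/0.27

VSWR ≈ 6.4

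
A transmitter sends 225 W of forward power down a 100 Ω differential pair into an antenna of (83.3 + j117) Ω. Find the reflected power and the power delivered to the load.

|Γ| = |(-16.7 + j117)/(183.3 + j117)| = 0.543
|Γ|² = 0.295
P_refl = |Γ|²·P_inc = 66.5 W, P_del = (1 − |Γ|²)·P_inc = 159 W

P_reflected ≈ 66.5 W; P_delivered ≈ 159 W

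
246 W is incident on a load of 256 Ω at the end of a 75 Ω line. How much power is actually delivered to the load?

Γ = (256 − 75)/(256 + 75) = 0.547
|Γ|² = 0.299
P_refl = |Γ|²·P_inc = 73.6 W, P_del = (1 − |Γ|²)·P_inc = 172 W

P_delivered ≈ 172 W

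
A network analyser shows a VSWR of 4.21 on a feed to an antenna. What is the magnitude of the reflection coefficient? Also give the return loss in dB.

|Γ| ≈ 0.616; return loss ≈ 4.21 dB

|Γ| = (S − 1)/(S + 1) = (4.21 − 1)/(4.21 + 1) = 3.21/5.21
RL = −20·log₁₀|Γ| = −20·log₁₀(0.616)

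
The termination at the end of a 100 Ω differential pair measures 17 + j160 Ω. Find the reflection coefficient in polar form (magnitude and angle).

Γ ≈ 0.909 ∠ 63.6°

Γ = (Z_L − Z_0)/(Z_L + Z_0) = (-83 + j160)/(117 + j160)
|Γ| = 180/198 = 0.909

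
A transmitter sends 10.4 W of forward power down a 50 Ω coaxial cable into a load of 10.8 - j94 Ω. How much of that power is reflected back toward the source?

P_reflected ≈ 8.61 W

|Γ| = |(-39.2 − j94)/(60.8 − j94)| = 0.91
|Γ|² = 0.828
P_refl = |Γ|²·P_inc = 8.61 W, P_del = (1 − |Γ|²)·P_inc = 1.79 W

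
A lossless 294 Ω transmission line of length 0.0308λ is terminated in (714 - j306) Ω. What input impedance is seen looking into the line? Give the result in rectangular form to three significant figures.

Z_in ≈ 442 − j381 Ω

βl = 2π × 0.0308 = 11.1°
tan(βl) = tan(11.1°) = 0.196
Z_in = Z_0·(Z_L + jZ_0·tanβl)/(Z_0 + jZ_L·tanβl)
     = 294·(714 − j248)/(354 + j140)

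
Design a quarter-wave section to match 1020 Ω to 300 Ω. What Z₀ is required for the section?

Z_qwt ≈ 553 Ω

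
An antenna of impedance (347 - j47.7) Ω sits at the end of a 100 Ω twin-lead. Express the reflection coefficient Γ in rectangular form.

Γ = (Z_L − Z_0)/(Z_L + Z_0) = (247 − j47.7)/(447 − j47.7)

Γ ≈ 0.558 − j0.0472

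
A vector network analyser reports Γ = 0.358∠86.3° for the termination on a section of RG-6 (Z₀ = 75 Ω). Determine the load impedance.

Z_L = Z_0·(1 + Γ)/(1 − Γ) = 75·(1.02 + j0.357)/(0.977 − j0.357)

Z_L ≈ 60.4 + j49.5 Ω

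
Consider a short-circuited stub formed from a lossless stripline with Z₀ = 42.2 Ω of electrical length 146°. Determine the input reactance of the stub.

X_in ≈ -28.5 Ω (capacitive)

tan(βl) = -0.675
For a short-circuited stub, Z_in = jZ_0·tan(βl)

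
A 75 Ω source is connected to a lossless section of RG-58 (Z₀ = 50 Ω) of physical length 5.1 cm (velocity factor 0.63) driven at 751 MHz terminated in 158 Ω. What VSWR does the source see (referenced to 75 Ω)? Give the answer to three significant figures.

λ = v/f = 0.63·c / 751 MHz = 0.252 m
βl = 2π·l/λ = 2π × 0.203 = 73°
tan(βl) = 3.26
Z_in = Z_0·(Z_L + jZ_0·tanβl)/(Z_0 + jZ_L·tanβl) = 17.1 − j13.7 Ω
Γ_s = (Z_in − Z_s)/(Z_in + Z_s) = (-57.9 − j13.7)/(92.1 − j13.7), |Γ_s| = 0.638
VSWR = (1 + |Γ_s|)/(1 − |Γ_s|)

VSWR ≈ 4.53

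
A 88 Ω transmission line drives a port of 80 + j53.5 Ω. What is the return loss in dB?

RL ≈ 10.3 dB

Γ = (-8 + j53.5)/(168 + j53.5), |Γ| = 0.307
RL = −20·log₁₀|Γ| = −20·log₁₀(0.307)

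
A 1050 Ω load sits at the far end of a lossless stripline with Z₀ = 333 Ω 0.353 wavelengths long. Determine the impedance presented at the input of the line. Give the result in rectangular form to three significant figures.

Z_in ≈ 157 + j214 Ω

βl = 2π × 0.353 = 127°
tan(βl) = tan(127°) = -1.32
Z_in = Z_0·(Z_L + jZ_0·tanβl)/(Z_0 + jZ_L·tanβl)
     = 333·(1050 − j441)/(333 − j1390)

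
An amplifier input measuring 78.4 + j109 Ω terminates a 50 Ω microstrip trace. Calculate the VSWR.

VSWR ≈ 5.04

Γ = (Z_L − Z_0)/(Z_L + Z_0) = (28.4 + j109)/(128.4 + j109)
|Γ| = 113/168 = 0.669
VSWR = (1 + |Γ|)/(1 − |Γ|) = 1.67/0.331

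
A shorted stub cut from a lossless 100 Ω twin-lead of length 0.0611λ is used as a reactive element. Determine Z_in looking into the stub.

βl = 2π × 0.0611 = 22°
tan(βl) = 0.404
For a shorted stub, Z_in = jZ_0·tan(βl)

Z_in ≈ +j40.4 Ω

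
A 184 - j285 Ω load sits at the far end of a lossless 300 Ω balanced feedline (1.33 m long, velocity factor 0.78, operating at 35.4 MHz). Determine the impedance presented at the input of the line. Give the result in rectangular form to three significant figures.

λ = v/f = 0.78·c / 35.4 MHz = 6.61 m
βl = 2π·l/λ = 2π × 0.201 = 72.4°
tan(βl) = tan(72.4°) = 3.16
Z_in = Z_0·(Z_L + jZ_0·tanβl)/(Z_0 + jZ_L·tanβl)
     = 300·(184 + j663)/(1200 + j581)

Z_in ≈ 102 + j116 Ω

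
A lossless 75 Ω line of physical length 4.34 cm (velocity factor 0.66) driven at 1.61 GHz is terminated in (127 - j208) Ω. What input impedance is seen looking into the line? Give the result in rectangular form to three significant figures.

λ = v/f = 0.66·c / 1.61 GHz = 0.123 m
βl = 2π·l/λ = 2π × 0.353 = 127°
tan(βl) = tan(127°) = -1.32
Z_in = Z_0·(Z_L + jZ_0·tanβl)/(Z_0 + jZ_L·tanβl)
     = 75·(127 − j307)/(-201 − j168)

Z_in ≈ 28.7 + j90.8 Ω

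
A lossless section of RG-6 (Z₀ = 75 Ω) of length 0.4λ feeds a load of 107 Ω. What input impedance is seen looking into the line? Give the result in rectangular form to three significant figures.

Z_in ≈ 78.8 + j27.2 Ω

βl = 2π × 0.4 = 144°
tan(βl) = tan(144°) = -0.727
Z_in = Z_0·(Z_L + jZ_0·tanβl)/(Z_0 + jZ_L·tanβl)
     = 75·(107 − j54.5)/(75 − j77.7)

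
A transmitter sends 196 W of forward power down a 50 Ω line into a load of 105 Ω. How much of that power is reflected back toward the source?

P_reflected ≈ 24.7 W

Γ = (105 − 50)/(105 + 50) = 0.355
|Γ|² = 0.126
P_refl = |Γ|²·P_inc = 24.7 W, P_del = (1 − |Γ|²)·P_inc = 171 W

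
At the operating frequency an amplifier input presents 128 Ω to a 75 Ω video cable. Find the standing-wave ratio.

Γ = (128 − 75)/(128 + 75) = 0.261
VSWR = (1 + 0.261)/(1 − 0.261)

VSWR ≈ 1.71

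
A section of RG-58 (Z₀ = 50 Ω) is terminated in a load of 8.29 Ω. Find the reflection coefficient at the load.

Γ = (Z_L − Z_0)/(Z_L + Z_0) = (8.29 − 50)/(8.29 + 50) = -41.71/58.29

Γ = -0.716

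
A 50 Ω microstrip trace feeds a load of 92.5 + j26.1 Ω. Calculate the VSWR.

VSWR ≈ 2.05

Γ = (Z_L − Z_0)/(Z_L + Z_0) = (42.5 + j26.1)/(142.5 + j26.1)
|Γ| = 49.9/145 = 0.344
VSWR = (1 + |Γ|)/(1 − |Γ|) = 1.34/0.656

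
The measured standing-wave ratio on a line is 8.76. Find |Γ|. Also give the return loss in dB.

|Γ| ≈ 0.795; return loss ≈ 1.99 dB

|Γ| = (S − 1)/(S + 1) = (8.76 − 1)/(8.76 + 1) = 7.76/9.76
RL = −20·log₁₀|Γ| = −20·log₁₀(0.795)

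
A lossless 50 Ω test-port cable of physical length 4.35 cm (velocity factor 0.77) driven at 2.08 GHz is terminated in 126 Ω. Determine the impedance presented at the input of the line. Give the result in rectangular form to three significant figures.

Z_in ≈ 40.4 + j42 Ω

λ = v/f = 0.77·c / 2.08 GHz = 0.111 m
βl = 2π·l/λ = 2π × 0.392 = 141°
tan(βl) = tan(141°) = -0.81
Z_in = Z_0·(Z_L + jZ_0·tanβl)/(Z_0 + jZ_L·tanβl)
     = 50·(126 − j40.5)/(50 − j102)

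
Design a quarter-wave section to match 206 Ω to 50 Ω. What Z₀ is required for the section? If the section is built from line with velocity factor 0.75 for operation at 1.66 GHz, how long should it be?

Z_qwt = √(Z_0·R_L) = √(50 × 206) = √10300
λ = 0.75·c/f = 0.136 m, so l = λ/4 = 0.0339 m

Z_qwt ≈ 101 Ω; length ≈ 3.39 cm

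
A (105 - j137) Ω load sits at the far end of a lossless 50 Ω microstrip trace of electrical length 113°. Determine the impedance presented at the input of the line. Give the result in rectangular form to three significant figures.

tan(βl) = tan(113°) = -2.36
Z_in = Z_0·(Z_L + jZ_0·tanβl)/(Z_0 + jZ_L·tanβl)
     = 50·(105 − j255)/(-273 − j247)

Z_in ≈ 12.7 + j35.2 Ω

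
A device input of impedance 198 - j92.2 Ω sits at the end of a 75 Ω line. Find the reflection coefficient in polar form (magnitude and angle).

Γ = (Z_L − Z_0)/(Z_L + Z_0) = (123 − j92.2)/(273 − j92.2)
|Γ| = 154/288 = 0.533

Γ ≈ 0.533 ∠ -18.2°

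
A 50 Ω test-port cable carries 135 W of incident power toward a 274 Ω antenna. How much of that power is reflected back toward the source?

Γ = (274 − 50)/(274 + 50) = 0.691
|Γ|² = 0.478
P_refl = |Γ|²·P_inc = 64.5 W, P_del = (1 − |Γ|²)·P_inc = 70.5 W

P_reflected ≈ 64.5 W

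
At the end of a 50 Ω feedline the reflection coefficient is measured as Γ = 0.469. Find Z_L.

Z_L ≈ 138 Ω

Z_L = Z_0·(1 + Γ)/(1 − Γ) = 50·(1.47)/(0.531)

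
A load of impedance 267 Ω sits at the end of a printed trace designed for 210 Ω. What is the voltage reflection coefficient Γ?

Γ = 0.119

Γ = (Z_L − Z_0)/(Z_L + Z_0) = (267 − 210)/(267 + 210) = 57/477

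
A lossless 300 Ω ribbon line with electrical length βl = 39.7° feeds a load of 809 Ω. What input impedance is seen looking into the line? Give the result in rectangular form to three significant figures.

tan(βl) = tan(39.7°) = 0.83
Z_in = Z_0·(Z_L + jZ_0·tanβl)/(Z_0 + jZ_L·tanβl)
     = 300·(809 + j249)/(300 + j672)

Z_in ≈ 227 − j260 Ω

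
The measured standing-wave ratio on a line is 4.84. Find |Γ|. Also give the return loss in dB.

|Γ| ≈ 0.658; return loss ≈ 3.64 dB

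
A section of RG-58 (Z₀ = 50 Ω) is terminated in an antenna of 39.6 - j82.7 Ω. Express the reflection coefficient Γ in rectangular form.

Γ ≈ 0.397 − j0.556

Γ = (Z_L − Z_0)/(Z_L + Z_0) = (-10.4 − j82.7)/(89.6 − j82.7)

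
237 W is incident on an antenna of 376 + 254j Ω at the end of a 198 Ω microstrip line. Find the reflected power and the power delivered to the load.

|Γ| = |(178 + j254)/(574 + j254)| = 0.494
|Γ|² = 0.244
P_refl = |Γ|²·P_inc = 57.9 W, P_del = (1 − |Γ|²)·P_inc = 179 W

P_reflected ≈ 57.9 W; P_delivered ≈ 179 W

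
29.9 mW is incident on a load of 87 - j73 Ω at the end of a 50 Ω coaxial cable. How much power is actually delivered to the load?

|Γ| = |(37 − j73)/(137 − j73)| = 0.527
|Γ|² = 0.278
P_refl = |Γ|²·P_inc = 8.31 mW, P_del = (1 − |Γ|²)·P_inc = 21.6 mW

P_delivered ≈ 21.6 mW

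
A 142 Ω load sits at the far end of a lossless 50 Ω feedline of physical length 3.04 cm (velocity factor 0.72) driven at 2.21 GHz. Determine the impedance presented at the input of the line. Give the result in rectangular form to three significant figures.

Z_in ≈ 20.1 + j17.3 Ω

λ = v/f = 0.72·c / 2.21 GHz = 0.0977 m
βl = 2π·l/λ = 2π × 0.311 = 112°
tan(βl) = tan(112°) = -2.48
Z_in = Z_0·(Z_L + jZ_0·tanβl)/(Z_0 + jZ_L·tanβl)
     = 50·(142 − j124)/(50 − j352)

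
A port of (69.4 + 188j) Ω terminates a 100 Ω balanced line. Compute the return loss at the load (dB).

Γ = (-30.6 + j188)/(169.4 + j188), |Γ| = 0.753
RL = −20·log₁₀|Γ| = −20·log₁₀(0.753)

RL ≈ 2.47 dB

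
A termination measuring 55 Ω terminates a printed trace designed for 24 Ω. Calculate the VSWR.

For a purely resistive load, VSWR = R_L/Z_0 or Z_0/R_L (whichever > 1) = 55/24

VSWR ≈ 2.29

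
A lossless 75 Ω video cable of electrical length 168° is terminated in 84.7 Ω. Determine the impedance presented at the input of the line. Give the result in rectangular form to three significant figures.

tan(βl) = tan(168°) = -0.213
Z_in = Z_0·(Z_L + jZ_0·tanβl)/(Z_0 + jZ_L·tanβl)
     = 75·(84.7 − j15.9)/(75 − j18)

Z_in ≈ 83.7 + j4.15 Ω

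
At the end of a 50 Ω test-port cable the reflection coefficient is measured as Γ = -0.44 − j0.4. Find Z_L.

Z_L = Z_0·(1 + Γ)/(1 − Γ) = 50·(0.56 − j0.4)/(1.44 + j0.4)

Z_L ≈ 14.5 − j17.9 Ω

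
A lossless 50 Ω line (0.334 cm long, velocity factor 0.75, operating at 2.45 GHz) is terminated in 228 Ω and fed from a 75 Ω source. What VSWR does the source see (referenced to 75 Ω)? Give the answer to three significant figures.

λ = v/f = 0.75·c / 2.45 GHz = 0.0918 m
βl = 2π·l/λ = 2π × 0.0364 = 13.1°
tan(βl) = 0.233
Z_in = Z_0·(Z_L + jZ_0·tanβl)/(Z_0 + jZ_L·tanβl) = 113 − j108 Ω
Γ_s = (Z_in − Z_s)/(Z_in + Z_s) = (38.1 − j108)/(188 − j108), |Γ_s| = 0.529
VSWR = (1 + |Γ_s|)/(1 − |Γ_s|)

VSWR ≈ 3.25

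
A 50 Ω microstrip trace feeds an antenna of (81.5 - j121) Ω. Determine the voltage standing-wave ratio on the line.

Γ = (Z_L − Z_0)/(Z_L + Z_0) = (31.5 − j121)/(131.5 − j121)
|Γ| = 125/179 = 0.7
VSWR = (1 + |Γ|)/(1 − |Γ|) = 1.7/0.3

VSWR ≈ 5.66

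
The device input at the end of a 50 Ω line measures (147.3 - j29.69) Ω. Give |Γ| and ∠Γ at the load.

Γ = (Z_L − Z_0)/(Z_L + Z_0) = (97.3 − j29.69)/(197.3 − j29.69)
|Γ| = 102/200 = 0.51

Γ ≈ 0.51 ∠ -8.41°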